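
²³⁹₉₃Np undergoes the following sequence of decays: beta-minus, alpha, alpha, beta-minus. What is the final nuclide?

Pa-231

Start: (A, Z) = (239, 93).
After β⁻: (239, 94).
After α: (235, 92).
After α: (231, 90).
After β⁻: (231, 91).
Z = 91 is protactinium.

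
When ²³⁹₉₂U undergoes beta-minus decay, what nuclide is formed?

Np-239

Beta-minus decay: mass number changes by +0, atomic number by +1.
A: 239 = 239; Z: 92 + 1 = 93.
Z = 93 is neptunium, so the daughter is ²³⁹₉₃Np.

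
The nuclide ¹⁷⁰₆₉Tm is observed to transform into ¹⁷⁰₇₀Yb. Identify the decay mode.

beta-minus decay

ΔA = 170 − 170 = 0; ΔZ = 70 − 69 = +1.
A is unchanged and Z rises by 1 — a neutron has become a proton (β⁻ decay).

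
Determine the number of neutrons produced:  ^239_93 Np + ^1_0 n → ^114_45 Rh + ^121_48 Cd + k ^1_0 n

Conserve mass number: 240 = 114 + 121 + k, so k = 240 − 235 = 5.
Check atomic number: 93 = 45 + 48 + 0 = 93. ✓

5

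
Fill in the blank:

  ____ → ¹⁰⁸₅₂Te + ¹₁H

Conserve mass number: A = 108 + 1, so A = 109.
Conserve atomic number: Z = 52 + 1, so Z = 53.
Z = 53 is iodine, so the species is ¹⁰⁹₅₃I.

I-109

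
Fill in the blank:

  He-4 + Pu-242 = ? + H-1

Am-245

Conserve mass number: 4 + 242 = A + 1, so A = 245.
Conserve atomic number: 2 + 94 = Z + 1, so Z = 95.
Z = 95 is americium, so the species is Am-245.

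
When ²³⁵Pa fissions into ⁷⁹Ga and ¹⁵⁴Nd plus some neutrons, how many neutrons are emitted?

2

Conserve mass number: 235 = 79 + 154 + k, so k = 235 − 233 = 2.
Check atomic number: 91 = 31 + 60 + 0 = 91. ✓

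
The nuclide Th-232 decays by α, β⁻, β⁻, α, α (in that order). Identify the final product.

Rn-220

Start: (A, Z) = (232, 90).
After α: (228, 88).
After β⁻: (228, 89).
After β⁻: (228, 90).
After α: (224, 88).
After α: (220, 86).
Z = 86 is radon.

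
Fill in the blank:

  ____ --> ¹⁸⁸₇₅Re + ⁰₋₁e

W-188

Conserve mass number: A = 188 + 0, so A = 188.
Conserve atomic number: Z = 75 − 1, so Z = 74.
Z = 74 is tungsten, so the species is ¹⁸⁸₇₄W.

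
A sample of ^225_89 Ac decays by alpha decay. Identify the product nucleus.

Alpha decay: mass number changes by -4, atomic number by -2.
A: 225 − 4 = 221; Z: 89 − 2 = 87.
Z = 87 is francium, so the daughter is ^221_87 Fr.

Fr-221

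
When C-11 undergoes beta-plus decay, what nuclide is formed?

B-11

Beta-plus decay: mass number changes by +0, atomic number by -1.
A: 11 = 11; Z: 6 − 1 = 5.
Z = 5 is boron, so the daughter is B-11.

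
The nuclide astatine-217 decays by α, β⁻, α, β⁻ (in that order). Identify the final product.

Bi-209

Start: (A, Z) = (217, 85).
After α: (213, 83).
After β⁻: (213, 84).
After α: (209, 82).
After β⁻: (209, 83).
Z = 83 is bismuth.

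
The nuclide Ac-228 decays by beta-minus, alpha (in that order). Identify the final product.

Start: (A, Z) = (228, 89).
After β⁻: (228, 90).
After α: (224, 88).
Z = 88 is radium.

Ra-224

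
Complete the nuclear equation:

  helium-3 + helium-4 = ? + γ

Conserve mass number: 3 + 4 = A + 0, so A = 7.
Conserve atomic number: 2 + 2 = Z + 0, so Z = 4.
Z = 4 is beryllium, so the species is beryllium-7.

Be-7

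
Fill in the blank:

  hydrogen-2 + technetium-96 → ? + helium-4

Conserve mass number: 2 + 96 = A + 4, so A = 94.
Conserve atomic number: 1 + 43 = Z + 2, so Z = 42.
Z = 42 is molybdenum, so the species is molybdenum-94.

Mo-94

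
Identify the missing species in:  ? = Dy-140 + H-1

Ho-141

Conserve mass number: A = 140 + 1, so A = 141.
Conserve atomic number: Z = 66 + 1, so Z = 67.
Z = 67 is holmium, so the species is Ho-141.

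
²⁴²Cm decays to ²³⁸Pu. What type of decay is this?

ΔA = 238 − 242 = -4; ΔZ = 94 − 96 = -2.
A drops by 4 and Z drops by 2 — the signature of alpha emission.

alpha decay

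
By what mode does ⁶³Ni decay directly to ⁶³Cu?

beta-minus decay

ΔA = 63 − 63 = 0; ΔZ = 29 − 28 = +1.
A is unchanged and Z rises by 1 — a neutron has become a proton (β⁻ decay).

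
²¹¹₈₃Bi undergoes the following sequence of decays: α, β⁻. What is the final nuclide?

Start: (A, Z) = (211, 83).
After α: (207, 81).
After β⁻: (207, 82).
Z = 82 is lead.

Pb-207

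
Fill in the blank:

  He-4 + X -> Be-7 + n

alpha particle

Conserve mass number: 4 + A = 7 + 1, so A = 4.
Conserve atomic number: 2 + Z = 4 + 0, so Z = 2.
A = 4 and Z = 2 is He-4 — an alpha particle.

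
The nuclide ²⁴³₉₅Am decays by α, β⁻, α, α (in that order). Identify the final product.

Th-231

Start: (A, Z) = (243, 95).
After α: (239, 93).
After β⁻: (239, 94).
After α: (235, 92).
After α: (231, 90).
Z = 90 is thorium.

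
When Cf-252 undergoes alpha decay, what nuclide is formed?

Cm-248

Alpha decay: mass number changes by -4, atomic number by -2.
A: 252 − 4 = 248; Z: 98 − 2 = 96.
Z = 96 is curium, so the daughter is Cm-248.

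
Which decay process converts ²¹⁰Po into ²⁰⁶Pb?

alpha decay

ΔA = 206 − 210 = -4; ΔZ = 82 − 84 = -2.
A drops by 4 and Z drops by 2 — the signature of alpha emission.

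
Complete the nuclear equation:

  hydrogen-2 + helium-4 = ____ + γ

Conserve mass number: 2 + 4 = A + 0, so A = 6.
Conserve atomic number: 1 + 2 = Z + 0, so Z = 3.
Z = 3 is lithium, so the species is lithium-6.

Li-6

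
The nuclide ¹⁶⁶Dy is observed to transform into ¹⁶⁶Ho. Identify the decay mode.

beta-minus decay

ΔA = 166 − 166 = 0; ΔZ = 67 − 66 = +1.
A is unchanged and Z rises by 1 — a neutron has become a proton (β⁻ decay).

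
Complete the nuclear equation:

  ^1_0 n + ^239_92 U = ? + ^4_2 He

Th-236

Conserve mass number: 1 + 239 = A + 4, so A = 236.
Conserve atomic number: 0 + 92 = Z + 2, so Z = 90.
Z = 90 is thorium, so the species is ^236_90 Th.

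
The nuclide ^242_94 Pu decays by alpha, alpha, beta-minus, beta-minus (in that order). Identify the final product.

Start: (A, Z) = (242, 94).
After α: (238, 92).
After α: (234, 90).
After β⁻: (234, 91).
After β⁻: (234, 92).
Z = 92 is uranium.

U-234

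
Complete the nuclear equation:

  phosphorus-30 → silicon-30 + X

positron

Conserve mass number: 30 = 30 + A, so A = 0.
Conserve atomic number: 15 = 14 + Z, so Z = 1.
A = 0 and Z = 1 is e⁺ — a positron.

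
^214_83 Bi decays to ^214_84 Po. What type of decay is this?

beta-minus decay

ΔA = 214 − 214 = 0; ΔZ = 84 − 83 = +1.
A is unchanged and Z rises by 1 — a neutron has become a proton (β⁻ decay).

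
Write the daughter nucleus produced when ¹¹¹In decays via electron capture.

Electron capture: mass number changes by +0, atomic number by -1.
A: 111 = 111; Z: 49 − 1 = 48.
Z = 48 is cadmium, so the daughter is ¹¹¹Cd.

Cd-111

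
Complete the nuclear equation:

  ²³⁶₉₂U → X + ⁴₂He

Conserve mass number: 236 = A + 4, so A = 232.
Conserve atomic number: 92 = Z + 2, so Z = 90.
Z = 90 is thorium, so the species is ²³²₉₀Th.

Th-232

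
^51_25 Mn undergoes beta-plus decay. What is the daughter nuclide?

Beta-plus decay: mass number changes by +0, atomic number by -1.
A: 51 = 51; Z: 25 − 1 = 24.
Z = 24 is chromium, so the daughter is ^51_24 Cr.

Cr-51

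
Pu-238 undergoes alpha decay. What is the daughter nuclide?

U-234

Alpha decay: mass number changes by -4, atomic number by -2.
A: 238 − 4 = 234; Z: 94 − 2 = 92.
Z = 92 is uranium, so the daughter is U-234.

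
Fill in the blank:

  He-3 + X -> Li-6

Conserve mass number: 3 + A = 6, so A = 3.
Conserve atomic number: 2 + Z = 3, so Z = 1.
A = 3 and Z = 1 is H-3 — a triton.

triton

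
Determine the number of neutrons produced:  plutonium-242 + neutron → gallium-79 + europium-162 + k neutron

Conserve mass number: 243 = 79 + 162 + k, so k = 243 − 241 = 2.
Check atomic number: 94 = 31 + 63 + 0 = 94. ✓

2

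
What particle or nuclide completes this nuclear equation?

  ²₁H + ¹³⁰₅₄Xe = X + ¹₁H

Xe-131

Conserve mass number: 2 + 130 = A + 1, so A = 131.
Conserve atomic number: 1 + 54 = Z + 1, so Z = 54.
Z = 54 is xenon, so the species is ¹³¹₅₄Xe.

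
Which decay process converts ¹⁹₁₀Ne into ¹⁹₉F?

ΔA = 19 − 19 = 0; ΔZ = 9 − 10 = -1.
A is unchanged and Z drops by 1 — a proton has become a neutron (β⁺ emission or electron capture).

beta-plus decay or electron capture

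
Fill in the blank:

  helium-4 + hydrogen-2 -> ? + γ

Li-6

Conserve mass number: 4 + 2 = A + 0, so A = 6.
Conserve atomic number: 2 + 1 = Z + 0, so Z = 3.
Z = 3 is lithium, so the species is lithium-6.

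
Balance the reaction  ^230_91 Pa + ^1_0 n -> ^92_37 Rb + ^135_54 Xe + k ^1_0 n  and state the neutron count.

4

Conserve mass number: 231 = 92 + 135 + k, so k = 231 − 227 = 4.
Check atomic number: 91 = 37 + 54 + 0 = 91. ✓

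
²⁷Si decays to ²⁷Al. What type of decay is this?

ΔA = 27 − 27 = 0; ΔZ = 13 − 14 = -1.
A is unchanged and Z drops by 1 — a proton has become a neutron (β⁺ emission or electron capture).

beta-plus decay or electron capture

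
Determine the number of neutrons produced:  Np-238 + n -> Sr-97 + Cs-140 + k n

2

Conserve mass number: 239 = 97 + 140 + k, so k = 239 − 237 = 2.
Check atomic number: 93 = 38 + 55 + 0 = 93. ✓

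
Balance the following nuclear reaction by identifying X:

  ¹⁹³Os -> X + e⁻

Conserve mass number: 193 = A + 0, so A = 193.
Conserve atomic number: 76 = Z − 1, so Z = 77.
Z = 77 is iridium, so the species is ¹⁹³Ir.

Ir-193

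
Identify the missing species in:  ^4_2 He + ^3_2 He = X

Conserve mass number: 4 + 3 = A, so A = 7.
Conserve atomic number: 2 + 2 = Z, so Z = 4.
Z = 4 is beryllium, so the species is ^7_4 Be.

Be-7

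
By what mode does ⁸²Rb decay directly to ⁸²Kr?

ΔA = 82 − 82 = 0; ΔZ = 36 − 37 = -1.
A is unchanged and Z drops by 1 — a proton has become a neutron (β⁺ emission or electron capture).

beta-plus decay or electron capture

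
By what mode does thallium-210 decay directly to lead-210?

ΔA = 210 − 210 = 0; ΔZ = 82 − 81 = +1.
A is unchanged and Z rises by 1 — a neutron has become a proton (β⁻ decay).

beta-minus decay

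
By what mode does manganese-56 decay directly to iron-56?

ΔA = 56 − 56 = 0; ΔZ = 26 − 25 = +1.
A is unchanged and Z rises by 1 — a neutron has become a proton (β⁻ decay).

beta-minus decay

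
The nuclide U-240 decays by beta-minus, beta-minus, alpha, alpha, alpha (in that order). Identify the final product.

Ra-228

Start: (A, Z) = (240, 92).
After β⁻: (240, 93).
After β⁻: (240, 94).
After α: (236, 92).
After α: (232, 90).
After α: (228, 88).
Z = 88 is radium.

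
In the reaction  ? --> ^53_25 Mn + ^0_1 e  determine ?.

Conserve mass number: A = 53 + 0, so A = 53.
Conserve atomic number: Z = 25 + 1, so Z = 26.
Z = 26 is iron, so the species is ^53_26 Fe.

Fe-53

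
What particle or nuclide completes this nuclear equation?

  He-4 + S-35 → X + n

Ar-38

Conserve mass number: 4 + 35 = A + 1, so A = 38.
Conserve atomic number: 2 + 16 = Z + 0, so Z = 18.
Z = 18 is argon, so the species is Ar-38.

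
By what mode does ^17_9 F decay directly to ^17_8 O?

ΔA = 17 − 17 = 0; ΔZ = 8 − 9 = -1.
A is unchanged and Z drops by 1 — a proton has become a neutron (β⁺ emission or electron capture).

beta-plus decay or electron capture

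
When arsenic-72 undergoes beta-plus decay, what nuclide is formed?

Ge-72

Beta-plus decay: mass number changes by +0, atomic number by -1.
A: 72 = 72; Z: 33 − 1 = 32.
Z = 32 is germanium, so the daughter is germanium-72.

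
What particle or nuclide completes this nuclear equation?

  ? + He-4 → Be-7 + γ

He-3

Conserve mass number: A + 4 = 7 + 0, so A = 3.
Conserve atomic number: Z + 2 = 4 + 0, so Z = 2.
Z = 2 is helium, so the species is He-3.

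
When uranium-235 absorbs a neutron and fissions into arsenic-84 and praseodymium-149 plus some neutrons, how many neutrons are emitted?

Conserve mass number: 236 = 84 + 149 + k, so k = 236 − 233 = 3.
Check atomic number: 92 = 33 + 59 + 0 = 92. ✓

3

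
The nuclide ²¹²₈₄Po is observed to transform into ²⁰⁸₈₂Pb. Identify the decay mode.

ΔA = 208 − 212 = -4; ΔZ = 82 − 84 = -2.
A drops by 4 and Z drops by 2 — the signature of alpha emission.

alpha decay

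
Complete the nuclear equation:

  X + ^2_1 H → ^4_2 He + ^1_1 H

He-3

Conserve mass number: A + 2 = 4 + 1, so A = 3.
Conserve atomic number: Z + 1 = 2 + 1, so Z = 2.
Z = 2 is helium, so the species is ^3_2 He.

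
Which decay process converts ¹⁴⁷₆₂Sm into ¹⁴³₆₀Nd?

ΔA = 143 − 147 = -4; ΔZ = 60 − 62 = -2.
A drops by 4 and Z drops by 2 — the signature of alpha emission.

alpha decay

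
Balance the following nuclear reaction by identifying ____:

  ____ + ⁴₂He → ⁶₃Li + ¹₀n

Conserve mass number: A + 4 = 6 + 1, so A = 3.
Conserve atomic number: Z + 2 = 3 + 0, so Z = 1.
A = 3 and Z = 1 is ³₁H — a triton.

triton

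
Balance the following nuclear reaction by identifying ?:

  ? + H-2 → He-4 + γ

Conserve mass number: A + 2 = 4 + 0, so A = 2.
Conserve atomic number: Z + 1 = 2 + 0, so Z = 1.
A = 2 and Z = 1 is H-2 — a deuteron.

deuteron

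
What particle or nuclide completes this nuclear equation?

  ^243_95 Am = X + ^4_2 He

Np-239

Conserve mass number: 243 = A + 4, so A = 239.
Conserve atomic number: 95 = Z + 2, so Z = 93.
Z = 93 is neptunium, so the species is ^239_93 Np.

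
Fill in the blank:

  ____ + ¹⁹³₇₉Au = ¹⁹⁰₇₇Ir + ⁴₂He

Conserve mass number: A + 193 = 190 + 4, so A = 1.
Conserve atomic number: Z + 79 = 77 + 2, so Z = 0.
A = 1 and Z = 0 is ¹₀n — a neutron.

neutron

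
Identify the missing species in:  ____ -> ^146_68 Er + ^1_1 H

Tm-147

Conserve mass number: A = 146 + 1, so A = 147.
Conserve atomic number: Z = 68 + 1, so Z = 69.
Z = 69 is thulium, so the species is ^147_69 Tm.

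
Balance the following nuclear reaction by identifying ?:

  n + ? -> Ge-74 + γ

Conserve mass number: 1 + A = 74 + 0, so A = 73.
Conserve atomic number: 0 + Z = 32 + 0, so Z = 32.
Z = 32 is germanium, so the species is Ge-73.

Ge-73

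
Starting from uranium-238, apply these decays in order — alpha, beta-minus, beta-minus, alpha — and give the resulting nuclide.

Th-230

Start: (A, Z) = (238, 92).
After α: (234, 90).
After β⁻: (234, 91).
After β⁻: (234, 92).
After α: (230, 90).
Z = 90 is thorium.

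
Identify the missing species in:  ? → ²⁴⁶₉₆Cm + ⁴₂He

Conserve mass number: A = 246 + 4, so A = 250.
Conserve atomic number: Z = 96 + 2, so Z = 98.
Z = 98 is californium, so the species is ²⁵⁰₉₈Cf.

Cf-250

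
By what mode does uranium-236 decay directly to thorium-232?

alpha decay

ΔA = 232 − 236 = -4; ΔZ = 90 − 92 = -2.
A drops by 4 and Z drops by 2 — the signature of alpha emission.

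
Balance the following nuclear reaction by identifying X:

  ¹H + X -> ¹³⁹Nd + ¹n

Conserve mass number: 1 + A = 139 + 1, so A = 139.
Conserve atomic number: 1 + Z = 60 + 0, so Z = 59.
Z = 59 is praseodymium, so the species is ¹³⁹Pr.

Pr-139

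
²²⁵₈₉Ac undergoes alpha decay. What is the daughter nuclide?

Alpha decay: mass number changes by -4, atomic number by -2.
A: 225 − 4 = 221; Z: 89 − 2 = 87.
Z = 87 is francium, so the daughter is ²²¹₈₇Fr.

Fr-221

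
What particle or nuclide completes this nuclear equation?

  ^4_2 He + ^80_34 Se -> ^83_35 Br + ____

Conserve mass number: 4 + 80 = 83 + A, so A = 1.
Conserve atomic number: 2 + 34 = 35 + Z, so Z = 1.
A = 1 and Z = 1 is ^1_1 H — a proton.

proton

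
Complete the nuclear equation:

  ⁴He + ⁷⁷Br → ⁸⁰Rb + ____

Conserve mass number: 4 + 77 = 80 + A, so A = 1.
Conserve atomic number: 2 + 35 = 37 + Z, so Z = 0.
A = 1 and Z = 0 is ¹n — a neutron.

neutron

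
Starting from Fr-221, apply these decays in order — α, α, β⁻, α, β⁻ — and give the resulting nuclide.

Bi-209

Start: (A, Z) = (221, 87).
After α: (217, 85).
After α: (213, 83).
After β⁻: (213, 84).
After α: (209, 82).
After β⁻: (209, 83).
Z = 83 is bismuth.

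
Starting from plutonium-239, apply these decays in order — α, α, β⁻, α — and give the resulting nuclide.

Ac-227

Start: (A, Z) = (239, 94).
After α: (235, 92).
After α: (231, 90).
After β⁻: (231, 91).
After α: (227, 89).
Z = 89 is actinium.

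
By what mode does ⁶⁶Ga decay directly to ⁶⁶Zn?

beta-plus decay or electron capture

ΔA = 66 − 66 = 0; ΔZ = 30 − 31 = -1.
A is unchanged and Z drops by 1 — a proton has become a neutron (β⁺ emission or electron capture).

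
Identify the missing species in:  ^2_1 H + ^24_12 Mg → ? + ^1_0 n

Al-25

Conserve mass number: 2 + 24 = A + 1, so A = 25.
Conserve atomic number: 1 + 12 = Z + 0, so Z = 13.
Z = 13 is aluminium, so the species is ^25_13 Al.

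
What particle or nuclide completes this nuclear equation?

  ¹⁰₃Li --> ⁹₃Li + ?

neutron

Conserve mass number: 10 = 9 + A, so A = 1.
Conserve atomic number: 3 = 3 + Z, so Z = 0.
A = 1 and Z = 0 is ¹₀n — a neutron.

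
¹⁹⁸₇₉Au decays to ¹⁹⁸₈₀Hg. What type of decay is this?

ΔA = 198 − 198 = 0; ΔZ = 80 − 79 = +1.
A is unchanged and Z rises by 1 — a neutron has become a proton (β⁻ decay).

beta-minus decay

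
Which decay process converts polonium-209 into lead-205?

alpha decay

ΔA = 205 − 209 = -4; ΔZ = 82 − 84 = -2.
A drops by 4 and Z drops by 2 — the signature of alpha emission.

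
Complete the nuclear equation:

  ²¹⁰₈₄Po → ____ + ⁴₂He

Pb-206

Conserve mass number: 210 = A + 4, so A = 206.
Conserve atomic number: 84 = Z + 2, so Z = 82.
Z = 82 is lead, so the species is ²⁰⁶₈₂Pb.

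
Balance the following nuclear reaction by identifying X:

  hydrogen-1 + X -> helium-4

Conserve mass number: 1 + A = 4, so A = 3.
Conserve atomic number: 1 + Z = 2, so Z = 1.
A = 3 and Z = 1 is hydrogen-3 — a triton.

triton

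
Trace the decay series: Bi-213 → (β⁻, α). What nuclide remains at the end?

Pb-209

Start: (A, Z) = (213, 83).
After β⁻: (213, 84).
After α: (209, 82).
Z = 82 is lead.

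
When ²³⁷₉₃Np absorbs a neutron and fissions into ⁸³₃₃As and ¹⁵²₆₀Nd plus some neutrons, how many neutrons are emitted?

3

Conserve mass number: 238 = 83 + 152 + k, so k = 238 − 235 = 3.
Check atomic number: 93 = 33 + 60 + 0 = 93. ✓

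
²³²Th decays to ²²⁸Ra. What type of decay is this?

alpha decay

ΔA = 228 − 232 = -4; ΔZ = 88 − 90 = -2.
A drops by 4 and Z drops by 2 — the signature of alpha emission.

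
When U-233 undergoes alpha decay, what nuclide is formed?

Th-229

Alpha decay: mass number changes by -4, atomic number by -2.
A: 233 − 4 = 229; Z: 92 − 2 = 90.
Z = 90 is thorium, so the daughter is Th-229.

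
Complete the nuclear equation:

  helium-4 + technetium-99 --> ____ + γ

Conserve mass number: 4 + 99 = A + 0, so A = 103.
Conserve atomic number: 2 + 43 = Z + 0, so Z = 45.
Z = 45 is rhodium, so the species is rhodium-103.

Rh-103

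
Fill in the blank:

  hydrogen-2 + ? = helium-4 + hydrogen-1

Conserve mass number: 2 + A = 4 + 1, so A = 3.
Conserve atomic number: 1 + Z = 2 + 1, so Z = 2.
Z = 2 is helium, so the species is helium-3.

He-3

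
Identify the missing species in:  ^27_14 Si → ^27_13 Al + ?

Conserve mass number: 27 = 27 + A, so A = 0.
Conserve atomic number: 14 = 13 + Z, so Z = 1.
A = 0 and Z = 1 is ^0_1 e — a positron.

positron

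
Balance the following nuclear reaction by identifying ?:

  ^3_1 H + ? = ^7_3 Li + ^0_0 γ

alpha particle

Conserve mass number: 3 + A = 7 + 0, so A = 4.
Conserve atomic number: 1 + Z = 3 + 0, so Z = 2.
A = 4 and Z = 2 is ^4_2 He — an alpha particle.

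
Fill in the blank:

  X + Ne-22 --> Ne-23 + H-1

deuteron

Conserve mass number: A + 22 = 23 + 1, so A = 2.
Conserve atomic number: Z + 10 = 10 + 1, so Z = 1.
A = 2 and Z = 1 is H-2 — a deuteron.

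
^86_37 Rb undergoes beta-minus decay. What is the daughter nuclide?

Beta-minus decay: mass number changes by +0, atomic number by +1.
A: 86 = 86; Z: 37 + 1 = 38.
Z = 38 is strontium, so the daughter is ^86_38 Sr.

Sr-86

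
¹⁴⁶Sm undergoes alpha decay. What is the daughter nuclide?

Nd-142

Alpha decay: mass number changes by -4, atomic number by -2.
A: 146 − 4 = 142; Z: 62 − 2 = 60.
Z = 60 is neodymium, so the daughter is ¹⁴²Nd.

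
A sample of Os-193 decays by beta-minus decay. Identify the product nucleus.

Beta-minus decay: mass number changes by +0, atomic number by +1.
A: 193 = 193; Z: 76 + 1 = 77.
Z = 77 is iridium, so the daughter is Ir-193.

Ir-193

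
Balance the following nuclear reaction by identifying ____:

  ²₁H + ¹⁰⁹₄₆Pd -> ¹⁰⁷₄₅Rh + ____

Conserve mass number: 2 + 109 = 107 + A, so A = 4.
Conserve atomic number: 1 + 46 = 45 + Z, so Z = 2.
A = 4 and Z = 2 is ⁴₂He — an alpha particle.

alpha particle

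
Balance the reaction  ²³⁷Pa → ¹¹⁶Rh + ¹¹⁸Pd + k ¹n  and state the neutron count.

Conserve mass number: 237 = 116 + 118 + k, so k = 237 − 234 = 3.
Check atomic number: 91 = 45 + 46 + 0 = 91. ✓

3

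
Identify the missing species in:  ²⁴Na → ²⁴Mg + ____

Conserve mass number: 24 = 24 + A, so A = 0.
Conserve atomic number: 11 = 12 + Z, so Z = -1.
A = 0 and Z = -1 is e⁻ — a beta-minus particle.

beta-minus particle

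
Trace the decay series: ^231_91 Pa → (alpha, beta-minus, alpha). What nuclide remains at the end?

Start: (A, Z) = (231, 91).
After α: (227, 89).
After β⁻: (227, 90).
After α: (223, 88).
Z = 88 is radium.

Ra-223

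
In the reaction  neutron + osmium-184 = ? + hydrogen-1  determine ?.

Conserve mass number: 1 + 184 = A + 1, so A = 184.
Conserve atomic number: 0 + 76 = Z + 1, so Z = 75.
Z = 75 is rhenium, so the species is rhenium-184.

Re-184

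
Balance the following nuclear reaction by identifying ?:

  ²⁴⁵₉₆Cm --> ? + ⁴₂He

Conserve mass number: 245 = A + 4, so A = 241.
Conserve atomic number: 96 = Z + 2, so Z = 94.
Z = 94 is plutonium, so the species is ²⁴¹₉₄Pu.

Pu-241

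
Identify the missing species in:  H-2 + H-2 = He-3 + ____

neutron

Conserve mass number: 2 + 2 = 3 + A, so A = 1.
Conserve atomic number: 1 + 1 = 2 + Z, so Z = 0.
A = 1 and Z = 0 is n — a neutron.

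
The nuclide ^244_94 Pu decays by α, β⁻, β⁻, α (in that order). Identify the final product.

Start: (A, Z) = (244, 94).
After α: (240, 92).
After β⁻: (240, 93).
After β⁻: (240, 94).
After α: (236, 92).
Z = 92 is uranium.

U-236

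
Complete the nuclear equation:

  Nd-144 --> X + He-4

Ce-140

Conserve mass number: 144 = A + 4, so A = 140.
Conserve atomic number: 60 = Z + 2, so Z = 58.
Z = 58 is cerium, so the species is Ce-140.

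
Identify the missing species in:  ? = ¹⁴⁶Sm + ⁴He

Gd-150

Conserve mass number: A = 146 + 4, so A = 150.
Conserve atomic number: Z = 62 + 2, so Z = 64.
Z = 64 is gadolinium, so the species is ¹⁵⁰Gd.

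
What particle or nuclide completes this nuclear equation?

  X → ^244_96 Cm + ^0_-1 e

Am-244

Conserve mass number: A = 244 + 0, so A = 244.
Conserve atomic number: Z = 96 − 1, so Z = 95.
Z = 95 is americium, so the species is ^244_95 Am.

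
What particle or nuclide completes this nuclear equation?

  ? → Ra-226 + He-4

Conserve mass number: A = 226 + 4, so A = 230.
Conserve atomic number: Z = 88 + 2, so Z = 90.
Z = 90 is thorium, so the species is Th-230.

Th-230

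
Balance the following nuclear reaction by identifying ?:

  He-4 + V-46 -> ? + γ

Conserve mass number: 4 + 46 = A + 0, so A = 50.
Conserve atomic number: 2 + 23 = Z + 0, so Z = 25.
Z = 25 is manganese, so the species is Mn-50.

Mn-50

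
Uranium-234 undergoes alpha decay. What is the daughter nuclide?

Alpha decay: mass number changes by -4, atomic number by -2.
A: 234 − 4 = 230; Z: 92 − 2 = 90.
Z = 90 is thorium, so the daughter is thorium-230.

Th-230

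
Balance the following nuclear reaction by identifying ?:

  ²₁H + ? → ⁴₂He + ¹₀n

triton

Conserve mass number: 2 + A = 4 + 1, so A = 3.
Conserve atomic number: 1 + Z = 2 + 0, so Z = 1.
A = 3 and Z = 1 is ³₁H — a triton.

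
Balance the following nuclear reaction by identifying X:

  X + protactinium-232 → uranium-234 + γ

Conserve mass number: A + 232 = 234 + 0, so A = 2.
Conserve atomic number: Z + 91 = 92 + 0, so Z = 1.
A = 2 and Z = 1 is hydrogen-2 — a deuteron.

deuteron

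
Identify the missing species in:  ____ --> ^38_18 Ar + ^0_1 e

K-38

Conserve mass number: A = 38 + 0, so A = 38.
Conserve atomic number: Z = 18 + 1, so Z = 19.
Z = 19 is potassium, so the species is ^38_19 K.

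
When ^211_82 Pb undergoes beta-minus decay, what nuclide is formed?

Beta-minus decay: mass number changes by +0, atomic number by +1.
A: 211 = 211; Z: 82 + 1 = 83.
Z = 83 is bismuth, so the daughter is ^211_83 Bi.

Bi-211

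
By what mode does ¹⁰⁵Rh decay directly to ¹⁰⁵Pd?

beta-minus decay

ΔA = 105 − 105 = 0; ΔZ = 46 − 45 = +1.
A is unchanged and Z rises by 1 — a neutron has become a proton (β⁻ decay).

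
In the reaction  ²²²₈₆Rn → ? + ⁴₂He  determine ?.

Po-218

Conserve mass number: 222 = A + 4, so A = 218.
Conserve atomic number: 86 = Z + 2, so Z = 84.
Z = 84 is polonium, so the species is ²¹⁸₈₄Po.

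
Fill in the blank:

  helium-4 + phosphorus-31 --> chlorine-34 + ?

neutron

Conserve mass number: 4 + 31 = 34 + A, so A = 1.
Conserve atomic number: 2 + 15 = 17 + Z, so Z = 0.
A = 1 and Z = 0 is neutron — a neutron.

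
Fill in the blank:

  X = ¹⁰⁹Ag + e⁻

Pd-109

Conserve mass number: A = 109 + 0, so A = 109.
Conserve atomic number: Z = 47 − 1, so Z = 46.
Z = 46 is palladium, so the species is ¹⁰⁹Pd.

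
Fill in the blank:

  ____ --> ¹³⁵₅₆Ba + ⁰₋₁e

Conserve mass number: A = 135 + 0, so A = 135.
Conserve atomic number: Z = 56 − 1, so Z = 55.
Z = 55 is caesium, so the species is ¹³⁵₅₅Cs.

Cs-135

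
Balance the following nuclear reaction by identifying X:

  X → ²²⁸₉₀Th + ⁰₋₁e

Ac-228

Conserve mass number: A = 228 + 0, so A = 228.
Conserve atomic number: Z = 90 − 1, so Z = 89.
Z = 89 is actinium, so the species is ²²⁸₈₉Ac.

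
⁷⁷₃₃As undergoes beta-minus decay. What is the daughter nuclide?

Beta-minus decay: mass number changes by +0, atomic number by +1.
A: 77 = 77; Z: 33 + 1 = 34.
Z = 34 is selenium, so the daughter is ⁷⁷₃₄Se.

Se-77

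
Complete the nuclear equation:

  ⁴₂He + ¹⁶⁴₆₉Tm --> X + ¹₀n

Lu-167

Conserve mass number: 4 + 164 = A + 1, so A = 167.
Conserve atomic number: 2 + 69 = Z + 0, so Z = 71.
Z = 71 is lutetium, so the species is ¹⁶⁷₇₁Lu.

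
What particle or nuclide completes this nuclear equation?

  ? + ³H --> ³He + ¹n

Conserve mass number: A + 3 = 3 + 1, so A = 1.
Conserve atomic number: Z + 1 = 2 + 0, so Z = 1.
A = 1 and Z = 1 is ¹H — a proton.

proton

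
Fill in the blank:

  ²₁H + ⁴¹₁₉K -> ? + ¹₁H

K-42

Conserve mass number: 2 + 41 = A + 1, so A = 42.
Conserve atomic number: 1 + 19 = Z + 1, so Z = 19.
Z = 19 is potassium, so the species is ⁴²₁₉K.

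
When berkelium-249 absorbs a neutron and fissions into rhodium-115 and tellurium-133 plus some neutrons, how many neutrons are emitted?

2

Conserve mass number: 250 = 115 + 133 + k, so k = 250 − 248 = 2.
Check atomic number: 97 = 45 + 52 + 0 = 97. ✓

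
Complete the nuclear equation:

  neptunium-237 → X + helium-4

Pa-233

Conserve mass number: 237 = A + 4, so A = 233.
Conserve atomic number: 93 = Z + 2, so Z = 91.
Z = 91 is protactinium, so the species is protactinium-233.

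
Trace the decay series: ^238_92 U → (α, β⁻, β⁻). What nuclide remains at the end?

U-234

Start: (A, Z) = (238, 92).
After α: (234, 90).
After β⁻: (234, 91).
After β⁻: (234, 92).
Z = 92 is uranium.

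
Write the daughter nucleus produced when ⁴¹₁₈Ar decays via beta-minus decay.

K-41

Beta-minus decay: mass number changes by +0, atomic number by +1.
A: 41 = 41; Z: 18 + 1 = 19.
Z = 19 is potassium, so the daughter is ⁴¹₁₉K.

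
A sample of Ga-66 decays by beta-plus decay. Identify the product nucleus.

Zn-66

Beta-plus decay: mass number changes by +0, atomic number by -1.
A: 66 = 66; Z: 31 − 1 = 30.
Z = 30 is zinc, so the daughter is Zn-66.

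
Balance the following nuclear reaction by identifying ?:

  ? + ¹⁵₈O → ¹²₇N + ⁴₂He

Conserve mass number: A + 15 = 12 + 4, so A = 1.
Conserve atomic number: Z + 8 = 7 + 2, so Z = 1.
A = 1 and Z = 1 is ¹₁H — a proton.

proton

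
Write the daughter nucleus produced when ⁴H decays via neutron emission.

Neutron emission: mass number changes by -1, atomic number by +0.
A: 4 − 1 = 3; Z: 1 = 1.
Z = 1 is hydrogen, so the daughter is ³H.

H-3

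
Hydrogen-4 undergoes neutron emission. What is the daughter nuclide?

Neutron emission: mass number changes by -1, atomic number by +0.
A: 4 − 1 = 3; Z: 1 = 1.
Z = 1 is hydrogen, so the daughter is hydrogen-3.

H-3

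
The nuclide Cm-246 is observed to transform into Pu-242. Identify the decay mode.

ΔA = 242 − 246 = -4; ΔZ = 94 − 96 = -2.
A drops by 4 and Z drops by 2 — the signature of alpha emission.

alpha decay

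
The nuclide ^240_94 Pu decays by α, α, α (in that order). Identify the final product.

Ra-228

Start: (A, Z) = (240, 94).
After α: (236, 92).
After α: (232, 90).
After α: (228, 88).
Z = 88 is radium.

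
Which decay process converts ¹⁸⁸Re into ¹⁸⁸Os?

beta-minus decay

ΔA = 188 − 188 = 0; ΔZ = 76 − 75 = +1.
A is unchanged and Z rises by 1 — a neutron has become a proton (β⁻ decay).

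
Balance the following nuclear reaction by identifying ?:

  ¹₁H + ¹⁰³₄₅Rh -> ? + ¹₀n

Conserve mass number: 1 + 103 = A + 1, so A = 103.
Conserve atomic number: 1 + 45 = Z + 0, so Z = 46.
Z = 46 is palladium, so the species is ¹⁰³₄₆Pd.

Pd-103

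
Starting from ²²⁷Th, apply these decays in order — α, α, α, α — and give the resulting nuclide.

Pb-211

Start: (A, Z) = (227, 90).
After α: (223, 88).
After α: (219, 86).
After α: (215, 84).
After α: (211, 82).
Z = 82 is lead.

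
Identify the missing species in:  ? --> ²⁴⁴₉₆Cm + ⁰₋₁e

Conserve mass number: A = 244 + 0, so A = 244.
Conserve atomic number: Z = 96 − 1, so Z = 95.
Z = 95 is americium, so the species is ²⁴⁴₉₅Am.

Am-244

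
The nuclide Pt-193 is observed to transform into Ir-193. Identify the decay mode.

beta-plus decay or electron capture

ΔA = 193 − 193 = 0; ΔZ = 77 − 78 = -1.
A is unchanged and Z drops by 1 — a proton has become a neutron (β⁺ emission or electron capture).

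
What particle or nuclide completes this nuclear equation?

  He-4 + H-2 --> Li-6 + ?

gamma ray

Conserve mass number: 4 + 2 = 6 + A, so A = 0.
Conserve atomic number: 2 + 1 = 3 + Z, so Z = 0.
A = 0 and Z = 0 is γ — a gamma ray.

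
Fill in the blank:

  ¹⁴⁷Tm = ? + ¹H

Er-146

Conserve mass number: 147 = A + 1, so A = 146.
Conserve atomic number: 69 = Z + 1, so Z = 68.
Z = 68 is erbium, so the species is ¹⁴⁶Er.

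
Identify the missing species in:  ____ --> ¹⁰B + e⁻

Be-10

Conserve mass number: A = 10 + 0, so A = 10.
Conserve atomic number: Z = 5 − 1, so Z = 4.
Z = 4 is beryllium, so the species is ¹⁰Be.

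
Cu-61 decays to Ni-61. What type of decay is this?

beta-plus decay or electron capture

ΔA = 61 − 61 = 0; ΔZ = 28 − 29 = -1.
A is unchanged and Z drops by 1 — a proton has become a neutron (β⁺ emission or electron capture).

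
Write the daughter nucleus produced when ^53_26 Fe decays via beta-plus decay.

Beta-plus decay: mass number changes by +0, atomic number by -1.
A: 53 = 53; Z: 26 − 1 = 25.
Z = 25 is manganese, so the daughter is ^53_25 Mn.

Mn-53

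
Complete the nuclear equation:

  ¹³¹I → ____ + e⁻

Conserve mass number: 131 = A + 0, so A = 131.
Conserve atomic number: 53 = Z − 1, so Z = 54.
Z = 54 is xenon, so the species is ¹³¹Xe.

Xe-131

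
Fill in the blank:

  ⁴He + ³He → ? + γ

Conserve mass number: 4 + 3 = A + 0, so A = 7.
Conserve atomic number: 2 + 2 = Z + 0, so Z = 4.
Z = 4 is beryllium, so the species is ⁷Be.

Be-7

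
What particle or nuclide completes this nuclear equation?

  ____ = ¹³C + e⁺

Conserve mass number: A = 13 + 0, so A = 13.
Conserve atomic number: Z = 6 + 1, so Z = 7.
Z = 7 is nitrogen, so the species is ¹³N.

N-13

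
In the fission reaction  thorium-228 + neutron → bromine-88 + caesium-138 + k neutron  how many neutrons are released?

Conserve mass number: 229 = 88 + 138 + k, so k = 229 − 226 = 3.
Check atomic number: 90 = 35 + 55 + 0 = 90. ✓

3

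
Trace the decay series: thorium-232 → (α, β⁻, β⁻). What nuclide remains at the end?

Th-228

Start: (A, Z) = (232, 90).
After α: (228, 88).
After β⁻: (228, 89).
After β⁻: (228, 90).
Z = 90 is thorium.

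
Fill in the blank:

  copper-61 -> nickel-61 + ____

Conserve mass number: 61 = 61 + A, so A = 0.
Conserve atomic number: 29 = 28 + Z, so Z = 1.
A = 0 and Z = 1 is e⁺ — a positron.

positron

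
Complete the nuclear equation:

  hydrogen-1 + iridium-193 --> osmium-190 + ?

alpha particle

Conserve mass number: 1 + 193 = 190 + A, so A = 4.
Conserve atomic number: 1 + 77 = 76 + Z, so Z = 2.
A = 4 and Z = 2 is helium-4 — an alpha particle.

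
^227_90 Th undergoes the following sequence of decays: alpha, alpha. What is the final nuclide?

Start: (A, Z) = (227, 90).
After α: (223, 88).
After α: (219, 86).
Z = 86 is radon.

Rn-219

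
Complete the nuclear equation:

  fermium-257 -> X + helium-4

Cf-253

Conserve mass number: 257 = A + 4, so A = 253.
Conserve atomic number: 100 = Z + 2, so Z = 98.
Z = 98 is californium, so the species is californium-253.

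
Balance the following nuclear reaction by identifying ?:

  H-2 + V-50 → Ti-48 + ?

Conserve mass number: 2 + 50 = 48 + A, so A = 4.
Conserve atomic number: 1 + 23 = 22 + Z, so Z = 2.
A = 4 and Z = 2 is He-4 — an alpha particle.

alpha particle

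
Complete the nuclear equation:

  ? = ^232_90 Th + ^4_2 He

U-236

Conserve mass number: A = 232 + 4, so A = 236.
Conserve atomic number: Z = 90 + 2, so Z = 92.
Z = 92 is uranium, so the species is ^236_92 U.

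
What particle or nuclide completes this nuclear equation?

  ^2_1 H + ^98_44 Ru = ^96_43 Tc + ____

alpha particle

Conserve mass number: 2 + 98 = 96 + A, so A = 4.
Conserve atomic number: 1 + 44 = 43 + Z, so Z = 2.
A = 4 and Z = 2 is ^4_2 He — an alpha particle.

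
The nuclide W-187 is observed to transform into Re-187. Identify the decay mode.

ΔA = 187 − 187 = 0; ΔZ = 75 − 74 = +1.
A is unchanged and Z rises by 1 — a neutron has become a proton (β⁻ decay).

beta-minus decay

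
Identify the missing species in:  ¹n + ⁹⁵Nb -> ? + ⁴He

Conserve mass number: 1 + 95 = A + 4, so A = 92.
Conserve atomic number: 0 + 41 = Z + 2, so Z = 39.
Z = 39 is yttrium, so the species is ⁹²Y.

Y-92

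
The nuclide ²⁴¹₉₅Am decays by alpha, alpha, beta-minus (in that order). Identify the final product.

U-233

Start: (A, Z) = (241, 95).
After α: (237, 93).
After α: (233, 91).
After β⁻: (233, 92).
Z = 92 is uranium.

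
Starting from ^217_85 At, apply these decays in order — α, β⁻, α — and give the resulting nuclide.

Pb-209

Start: (A, Z) = (217, 85).
After α: (213, 83).
After β⁻: (213, 84).
After α: (209, 82).
Z = 82 is lead.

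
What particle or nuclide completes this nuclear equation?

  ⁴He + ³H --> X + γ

Li-7

Conserve mass number: 4 + 3 = A + 0, so A = 7.
Conserve atomic number: 2 + 1 = Z + 0, so Z = 3.
Z = 3 is lithium, so the species is ⁷Li.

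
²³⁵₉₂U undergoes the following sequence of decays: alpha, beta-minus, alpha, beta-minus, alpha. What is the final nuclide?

Ra-223

Start: (A, Z) = (235, 92).
After α: (231, 90).
After β⁻: (231, 91).
After α: (227, 89).
After β⁻: (227, 90).
After α: (223, 88).
Z = 88 is radium.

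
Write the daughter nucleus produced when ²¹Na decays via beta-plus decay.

Ne-21

Beta-plus decay: mass number changes by +0, atomic number by -1.
A: 21 = 21; Z: 11 − 1 = 10.
Z = 10 is neon, so the daughter is ²¹Ne.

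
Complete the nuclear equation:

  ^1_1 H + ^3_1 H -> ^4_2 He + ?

Conserve mass number: 1 + 3 = 4 + A, so A = 0.
Conserve atomic number: 1 + 1 = 2 + Z, so Z = 0.
A = 0 and Z = 0 is ^0_0 γ — a gamma ray.

gamma ray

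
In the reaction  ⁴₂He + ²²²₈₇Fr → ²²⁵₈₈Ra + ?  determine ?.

proton

Conserve mass number: 4 + 222 = 225 + A, so A = 1.
Conserve atomic number: 2 + 87 = 88 + Z, so Z = 1.
A = 1 and Z = 1 is ¹₁H — a proton.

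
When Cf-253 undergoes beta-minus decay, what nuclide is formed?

Beta-minus decay: mass number changes by +0, atomic number by +1.
A: 253 = 253; Z: 98 + 1 = 99.
Z = 99 is einsteinium, so the daughter is Es-253.

Es-253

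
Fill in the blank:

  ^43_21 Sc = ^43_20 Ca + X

Conserve mass number: 43 = 43 + A, so A = 0.
Conserve atomic number: 21 = 20 + Z, so Z = 1.
A = 0 and Z = 1 is ^0_1 e — a positron.

positron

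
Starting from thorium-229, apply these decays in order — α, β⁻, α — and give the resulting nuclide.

Fr-221

Start: (A, Z) = (229, 90).
After α: (225, 88).
After β⁻: (225, 89).
After α: (221, 87).
Z = 87 is francium.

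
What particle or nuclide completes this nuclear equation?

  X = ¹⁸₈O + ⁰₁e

Conserve mass number: A = 18 + 0, so A = 18.
Conserve atomic number: Z = 8 + 1, so Z = 9.
Z = 9 is fluorine, so the species is ¹⁸₉F.

F-18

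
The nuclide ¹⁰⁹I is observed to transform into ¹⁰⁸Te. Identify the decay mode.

ΔA = 108 − 109 = -1; ΔZ = 52 − 53 = -1.
A drops by 1 and Z drops by 1 — a proton was emitted.

proton emission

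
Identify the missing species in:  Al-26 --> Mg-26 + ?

positron

Conserve mass number: 26 = 26 + A, so A = 0.
Conserve atomic number: 13 = 12 + Z, so Z = 1.
A = 0 and Z = 1 is e⁺ — a positron.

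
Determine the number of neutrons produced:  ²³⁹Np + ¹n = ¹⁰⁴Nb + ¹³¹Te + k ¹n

5

Conserve mass number: 240 = 104 + 131 + k, so k = 240 − 235 = 5.
Check atomic number: 93 = 41 + 52 + 0 = 93. ✓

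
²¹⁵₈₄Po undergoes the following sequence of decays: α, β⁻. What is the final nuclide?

Start: (A, Z) = (215, 84).
After α: (211, 82).
After β⁻: (211, 83).
Z = 83 is bismuth.

Bi-211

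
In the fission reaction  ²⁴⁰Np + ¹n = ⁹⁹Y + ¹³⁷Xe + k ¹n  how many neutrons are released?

5

Conserve mass number: 241 = 99 + 137 + k, so k = 241 − 236 = 5.
Check atomic number: 93 = 39 + 54 + 0 = 93. ✓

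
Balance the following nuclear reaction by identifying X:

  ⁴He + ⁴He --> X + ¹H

Li-7

Conserve mass number: 4 + 4 = A + 1, so A = 7.
Conserve atomic number: 2 + 2 = Z + 1, so Z = 3.
Z = 3 is lithium, so the species is ⁷Li.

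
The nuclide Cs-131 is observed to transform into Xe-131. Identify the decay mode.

ΔA = 131 − 131 = 0; ΔZ = 54 − 55 = -1.
A is unchanged and Z drops by 1 — a proton has become a neutron (β⁺ emission or electron capture).

beta-plus decay or electron capture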